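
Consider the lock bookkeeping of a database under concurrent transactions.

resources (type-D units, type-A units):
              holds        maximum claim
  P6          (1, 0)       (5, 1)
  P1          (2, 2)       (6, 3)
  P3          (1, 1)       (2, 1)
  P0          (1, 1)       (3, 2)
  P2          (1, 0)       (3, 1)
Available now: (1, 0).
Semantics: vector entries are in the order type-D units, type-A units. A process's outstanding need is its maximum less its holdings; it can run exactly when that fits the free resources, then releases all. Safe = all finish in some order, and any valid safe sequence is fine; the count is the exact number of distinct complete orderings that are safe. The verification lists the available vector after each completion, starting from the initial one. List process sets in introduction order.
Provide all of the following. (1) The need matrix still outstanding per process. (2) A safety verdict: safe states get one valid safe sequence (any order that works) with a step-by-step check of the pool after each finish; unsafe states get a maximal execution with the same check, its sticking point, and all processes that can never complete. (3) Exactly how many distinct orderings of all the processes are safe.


(1) Need matrix, components ordered type-D units, type-A units:
  P6: (4, 1)
  P1: (4, 1)
  P3: (1, 0)
  P0: (2, 1)
  P2: (2, 1)
(2) SAFE. One safe sequence: P3, P0, P2, P6, P1.
Key observation: at P3 the run first touches a limit — (1, 0) against (1, 0), exact on a resource it actually requests.
Check, step by step:
  pool = (1, 0)
  P3 needs (1, 0) <= (1, 0) -> finishes; pool += (1, 1) = (2, 1)
  P0 needs (2, 1) <= (2, 1) -> finishes; pool += (1, 1) = (3, 2)
  P2 needs (2, 1) <= (3, 2) -> finishes; pool += (1, 0) = (4, 2)
  P6 needs (4, 1) <= (4, 2) -> finishes; pool += (1, 0) = (5, 2)
  P1 needs (4, 1) <= (5, 2) -> finishes; pool += (2, 2) = (7, 4)
(3) The exact count: 4 of the possible complete orderings are safe sequences.


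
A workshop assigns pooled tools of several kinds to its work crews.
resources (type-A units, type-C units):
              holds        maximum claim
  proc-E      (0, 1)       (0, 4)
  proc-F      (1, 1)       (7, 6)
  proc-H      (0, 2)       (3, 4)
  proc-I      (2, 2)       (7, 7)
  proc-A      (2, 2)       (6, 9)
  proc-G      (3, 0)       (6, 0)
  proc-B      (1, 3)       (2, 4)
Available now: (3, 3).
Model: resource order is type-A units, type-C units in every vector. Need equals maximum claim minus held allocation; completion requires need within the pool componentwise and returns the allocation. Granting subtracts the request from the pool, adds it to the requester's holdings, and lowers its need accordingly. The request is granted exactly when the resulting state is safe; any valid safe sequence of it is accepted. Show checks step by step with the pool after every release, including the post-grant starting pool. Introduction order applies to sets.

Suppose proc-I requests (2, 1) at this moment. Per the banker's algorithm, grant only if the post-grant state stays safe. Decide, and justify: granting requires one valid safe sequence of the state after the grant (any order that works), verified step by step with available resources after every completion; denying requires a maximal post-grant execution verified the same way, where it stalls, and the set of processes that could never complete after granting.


DENY — the pretend-granted state is unsafe.
Key observation: even finishing proc-B, proc-E leaves just (2, 6) free — too little type-A units for any of the remaining processes.
On the post-grant state, proc-B, proc-E is a maximal run — nothing extends it. Walking it through:
  pool = (1, 2)
  run proc-B (needs (1, 1), free (1, 2)); after release of (1, 3) the pool is (2, 5)
  run proc-E (needs (0, 3), free (2, 5)); after release of (0, 1) the pool is (2, 6)
  blocked: proc-F wants (6, 5), pool (2, 6) — not enough type-A units
  blocked: proc-H wants (3, 2), pool (2, 6) — not enough type-A units
  blocked: proc-I wants (3, 4), pool (2, 6) — not enough type-A units
  blocked: proc-A wants (4, 7), pool (2, 6) — not enough type-A units and type-C units
  blocked: proc-G wants (3, 0), pool (2, 6) — not enough type-A units
Post-grant, the permanently blocked set is proc-F, proc-H, proc-I, proc-A and proc-G.


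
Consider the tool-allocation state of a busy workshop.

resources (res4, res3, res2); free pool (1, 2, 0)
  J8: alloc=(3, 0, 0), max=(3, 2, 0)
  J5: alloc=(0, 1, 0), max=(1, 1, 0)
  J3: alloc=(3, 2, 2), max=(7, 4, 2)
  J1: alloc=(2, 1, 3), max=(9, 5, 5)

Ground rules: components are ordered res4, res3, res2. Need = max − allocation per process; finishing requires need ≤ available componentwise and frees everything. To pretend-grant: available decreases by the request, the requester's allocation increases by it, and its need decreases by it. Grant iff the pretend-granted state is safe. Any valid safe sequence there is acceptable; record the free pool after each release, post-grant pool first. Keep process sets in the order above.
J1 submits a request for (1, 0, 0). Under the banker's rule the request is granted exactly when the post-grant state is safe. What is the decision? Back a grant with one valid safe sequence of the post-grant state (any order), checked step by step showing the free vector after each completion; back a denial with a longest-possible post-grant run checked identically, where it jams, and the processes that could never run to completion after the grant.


DENY — the pretend-granted state is unsafe.
Key observation: no order helps: past J8, J5, the free pool tops out at (3, 3, 0), below what each blocked process needs in res4.
Pretend the grant happened; the run J8, J5 goes as far as possible. Check, step by step:
  pool = (0, 2, 0)
  J8 needs (0, 2, 0) <= (0, 2, 0) -> finishes; pool += (3, 0, 0) = (3, 2, 0)
  J5 needs (1, 0, 0) <= (3, 2, 0) -> finishes; pool += (0, 1, 0) = (3, 3, 0)
  blocked: J3 wants (4, 2, 0), pool (3, 3, 0) — not enough res4
  blocked: J1 wants (6, 4, 2), pool (3, 3, 0) — not enough res4, res3 and res2
Had the request been granted, J3 and J1 could never finish.


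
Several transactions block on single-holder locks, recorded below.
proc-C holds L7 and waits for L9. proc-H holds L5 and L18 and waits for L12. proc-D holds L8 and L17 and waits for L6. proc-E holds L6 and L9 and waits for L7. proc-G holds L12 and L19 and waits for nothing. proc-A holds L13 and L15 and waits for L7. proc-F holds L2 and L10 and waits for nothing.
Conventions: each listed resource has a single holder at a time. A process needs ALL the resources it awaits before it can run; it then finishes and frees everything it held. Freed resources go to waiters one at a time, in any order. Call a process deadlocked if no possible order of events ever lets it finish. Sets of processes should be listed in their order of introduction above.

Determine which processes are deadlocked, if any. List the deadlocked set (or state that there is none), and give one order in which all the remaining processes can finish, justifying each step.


The deadlocked set is proc-C, proc-D, proc-E and proc-A.
Key observation: the knot is the closed ring of waits proc-C -> proc-E -> proc-C; proc-D and proc-A wait into the deadlock from upstream.
The rest can finish in the order proc-F, proc-G, proc-H.
Step-by-step check:
  proc-F: no waits; runs immediately, freeing L2 and L10
  proc-G: no waits; runs immediately, freeing L12 and L19
  run proc-H (all its waits — L12 — are resolved); releases L5 and L18


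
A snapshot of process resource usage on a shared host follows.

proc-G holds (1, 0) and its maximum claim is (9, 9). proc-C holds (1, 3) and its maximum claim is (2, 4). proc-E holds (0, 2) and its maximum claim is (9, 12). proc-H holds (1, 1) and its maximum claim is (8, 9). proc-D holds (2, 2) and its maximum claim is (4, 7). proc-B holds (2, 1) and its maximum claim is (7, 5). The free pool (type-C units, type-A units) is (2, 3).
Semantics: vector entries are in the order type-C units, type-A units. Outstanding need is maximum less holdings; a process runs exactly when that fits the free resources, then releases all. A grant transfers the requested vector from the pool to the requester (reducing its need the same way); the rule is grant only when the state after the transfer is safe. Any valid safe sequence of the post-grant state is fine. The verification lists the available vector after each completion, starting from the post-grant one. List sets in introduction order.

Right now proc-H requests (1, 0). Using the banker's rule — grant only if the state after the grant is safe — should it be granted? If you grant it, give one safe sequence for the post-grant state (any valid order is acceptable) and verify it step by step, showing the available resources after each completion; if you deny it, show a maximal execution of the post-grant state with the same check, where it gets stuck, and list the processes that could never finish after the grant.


DENY: after the grant no complete ordering would exist.
Key observation: even finishing proc-C, proc-D leaves just (4, 8) free — too little type-C units for any of the remaining processes.
On the post-grant state, proc-C, proc-D is a maximal run — nothing extends it. Step-by-step check:
  pool = (1, 3)
  proc-C: need (1, 1) fits (1, 3); releases (1, 3), pool now (2, 6)
  proc-D: need (2, 5) fits (2, 6); releases (2, 2), pool now (4, 8)
  proc-G still needs (8, 9) but only (4, 8) is free — short on type-C units and type-A units
  proc-E still needs (9, 10) but only (4, 8) is free — short on type-C units and type-A units
  proc-H still needs (6, 8) but only (4, 8) is free — short on type-C units
  proc-B still needs (5, 4) but only (4, 8) is free — short on type-C units
Post-grant, the permanently blocked set is proc-G, proc-E, proc-H and proc-B.


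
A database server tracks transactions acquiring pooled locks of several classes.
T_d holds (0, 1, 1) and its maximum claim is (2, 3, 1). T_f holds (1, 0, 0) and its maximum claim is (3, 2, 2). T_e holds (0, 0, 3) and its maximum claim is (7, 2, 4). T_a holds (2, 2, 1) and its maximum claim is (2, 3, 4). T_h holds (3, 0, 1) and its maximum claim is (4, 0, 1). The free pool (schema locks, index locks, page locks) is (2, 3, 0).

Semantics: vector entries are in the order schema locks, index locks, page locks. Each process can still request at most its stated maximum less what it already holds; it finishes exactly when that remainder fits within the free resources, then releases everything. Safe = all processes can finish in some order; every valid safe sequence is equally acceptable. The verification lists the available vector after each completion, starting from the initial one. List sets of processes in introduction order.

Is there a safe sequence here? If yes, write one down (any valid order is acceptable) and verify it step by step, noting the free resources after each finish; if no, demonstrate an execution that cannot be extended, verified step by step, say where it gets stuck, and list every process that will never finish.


UNSAFE.
Key observation: after T_d, T_h, T_f the pool peaks at (6, 4, 2), and each blocked process is short somewhere: T_e on schema locks; T_a on page locks.
The run T_d, T_h, T_f cannot be extended any further. Walking it through:
  pool = (2, 3, 0)
  T_d: need (2, 2, 0) fits (2, 3, 0); releases (0, 1, 1), pool now (2, 4, 1)
  T_h: need (1, 0, 0) fits (2, 4, 1); releases (3, 0, 1), pool now (5, 4, 2)
  T_f: need (2, 2, 2) fits (5, 4, 2); releases (1, 0, 0), pool now (6, 4, 2)
  T_e cannot run: need (7, 2, 1) vs free (6, 4, 2) (insufficient schema locks)
  T_a cannot run: need (0, 1, 3) vs free (6, 4, 2) (insufficient page locks)
Permanently blocked: T_e and T_a.


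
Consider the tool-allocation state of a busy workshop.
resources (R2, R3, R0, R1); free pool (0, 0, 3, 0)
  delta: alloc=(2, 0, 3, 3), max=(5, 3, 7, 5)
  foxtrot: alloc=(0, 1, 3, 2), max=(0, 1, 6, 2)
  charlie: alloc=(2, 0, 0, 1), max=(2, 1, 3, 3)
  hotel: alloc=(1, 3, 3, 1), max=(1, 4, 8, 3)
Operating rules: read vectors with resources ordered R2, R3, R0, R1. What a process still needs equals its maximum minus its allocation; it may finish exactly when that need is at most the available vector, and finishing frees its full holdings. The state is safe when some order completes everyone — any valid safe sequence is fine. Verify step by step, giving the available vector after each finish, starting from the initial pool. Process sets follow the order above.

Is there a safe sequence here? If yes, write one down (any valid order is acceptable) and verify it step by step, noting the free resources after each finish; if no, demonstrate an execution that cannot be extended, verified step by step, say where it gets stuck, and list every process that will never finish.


The state is SAFE; one workable sequence: foxtrot, hotel, charlie, delta.
Key observation: the order's first zero-slack moment is foxtrot ((0, 0, 3, 0) needed, (0, 0, 3, 0) free — a requested resource with nothing to spare).
Verifying each step:
  pool = (0, 0, 3, 0)
  foxtrot: need (0, 0, 3, 0) fits (0, 0, 3, 0); releases (0, 1, 3, 2), pool now (0, 1, 6, 2)
  hotel: need (0, 1, 5, 2) fits (0, 1, 6, 2); releases (1, 3, 3, 1), pool now (1, 4, 9, 3)
  charlie: need (0, 1, 3, 2) fits (1, 4, 9, 3); releases (2, 0, 0, 1), pool now (3, 4, 9, 4)
  delta: need (3, 3, 4, 2) fits (3, 4, 9, 4); releases (2, 0, 3, 3), pool now (5, 4, 12, 7)


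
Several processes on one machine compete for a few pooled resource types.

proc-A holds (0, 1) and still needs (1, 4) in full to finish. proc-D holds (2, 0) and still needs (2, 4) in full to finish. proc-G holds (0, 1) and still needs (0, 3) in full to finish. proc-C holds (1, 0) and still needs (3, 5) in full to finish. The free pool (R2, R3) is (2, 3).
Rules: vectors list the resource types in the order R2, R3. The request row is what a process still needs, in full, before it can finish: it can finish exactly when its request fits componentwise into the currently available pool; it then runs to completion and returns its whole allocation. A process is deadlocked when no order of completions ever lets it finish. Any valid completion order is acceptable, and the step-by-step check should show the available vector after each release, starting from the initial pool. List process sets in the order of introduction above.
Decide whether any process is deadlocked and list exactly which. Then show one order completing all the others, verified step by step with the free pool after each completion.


The deadlocked set is empty.
Key observation: there is always a runnable process — proc-G first — so the state unwinds completely.
One completion order for the rest: proc-G, proc-A, proc-D, proc-C. Verifying each step:
  pool = (2, 3)
  proc-G needs (0, 3) <= (2, 3) -> finishes; pool += (0, 1) = (2, 4)
  proc-A needs (1, 4) <= (2, 4) -> finishes; pool += (0, 1) = (2, 5)
  proc-D needs (2, 4) <= (2, 5) -> finishes; pool += (2, 0) = (4, 5)
  proc-C needs (3, 5) <= (4, 5) -> finishes; pool += (1, 0) = (5, 5)


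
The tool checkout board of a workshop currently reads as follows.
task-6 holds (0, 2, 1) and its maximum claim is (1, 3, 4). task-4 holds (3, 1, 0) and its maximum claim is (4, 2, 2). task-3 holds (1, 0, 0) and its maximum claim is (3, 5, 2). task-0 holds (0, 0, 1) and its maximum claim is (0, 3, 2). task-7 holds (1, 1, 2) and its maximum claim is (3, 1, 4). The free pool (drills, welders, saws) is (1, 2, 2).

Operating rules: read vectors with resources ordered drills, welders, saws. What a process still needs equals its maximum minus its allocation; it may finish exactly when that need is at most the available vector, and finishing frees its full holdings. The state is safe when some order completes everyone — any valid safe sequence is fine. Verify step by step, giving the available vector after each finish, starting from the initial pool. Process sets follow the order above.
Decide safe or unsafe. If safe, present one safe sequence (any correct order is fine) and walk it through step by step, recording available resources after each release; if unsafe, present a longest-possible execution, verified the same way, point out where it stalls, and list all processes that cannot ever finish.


SAFE. One safe sequence: task-4, task-7, task-0, task-6, task-3.
Key observation: at task-4 the run first touches a limit — (1, 1, 2) against (1, 2, 2), exact on a resource it actually requests.
Verifying each step:
  pool = (1, 2, 2)
  task-4 needs (1, 1, 2) <= (1, 2, 2) -> finishes; pool += (3, 1, 0) = (4, 3, 2)
  task-7 needs (2, 0, 2) <= (4, 3, 2) -> finishes; pool += (1, 1, 2) = (5, 4, 4)
  task-0 needs (0, 3, 1) <= (5, 4, 4) -> finishes; pool += (0, 0, 1) = (5, 4, 5)
  task-6 needs (1, 1, 3) <= (5, 4, 5) -> finishes; pool += (0, 2, 1) = (5, 6, 6)
  task-3 needs (2, 5, 2) <= (5, 6, 6) -> finishes; pool += (1, 0, 0) = (6, 6, 6)


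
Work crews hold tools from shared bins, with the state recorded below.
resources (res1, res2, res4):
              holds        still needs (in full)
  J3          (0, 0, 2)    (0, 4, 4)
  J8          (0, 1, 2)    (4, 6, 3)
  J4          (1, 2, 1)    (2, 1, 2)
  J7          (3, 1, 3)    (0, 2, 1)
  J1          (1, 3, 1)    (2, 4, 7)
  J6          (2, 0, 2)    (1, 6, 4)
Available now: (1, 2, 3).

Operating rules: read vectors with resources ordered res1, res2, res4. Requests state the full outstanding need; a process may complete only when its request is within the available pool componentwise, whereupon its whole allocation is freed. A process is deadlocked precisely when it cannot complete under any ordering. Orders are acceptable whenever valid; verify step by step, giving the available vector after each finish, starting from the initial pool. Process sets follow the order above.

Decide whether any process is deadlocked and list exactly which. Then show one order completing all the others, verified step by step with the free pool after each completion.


No process is deadlocked.
Key observation: starting with J7, each completion frees enough for the next — no one is permanently blocked.
One completion order for the rest: J7, J4, J1, J6, J8, J3. Step-by-step check:
  pool = (1, 2, 3)
  J7: need (0, 2, 1) fits (1, 2, 3); releases (3, 1, 3), pool now (4, 3, 6)
  J4: need (2, 1, 2) fits (4, 3, 6); releases (1, 2, 1), pool now (5, 5, 7)
  J1: need (2, 4, 7) fits (5, 5, 7); releases (1, 3, 1), pool now (6, 8, 8)
  J6: need (1, 6, 4) fits (6, 8, 8); releases (2, 0, 2), pool now (8, 8, 10)
  J8: need (4, 6, 3) fits (8, 8, 10); releases (0, 1, 2), pool now (8, 9, 12)
  J3: need (0, 4, 4) fits (8, 9, 12); releases (0, 0, 2), pool now (8, 9, 14)


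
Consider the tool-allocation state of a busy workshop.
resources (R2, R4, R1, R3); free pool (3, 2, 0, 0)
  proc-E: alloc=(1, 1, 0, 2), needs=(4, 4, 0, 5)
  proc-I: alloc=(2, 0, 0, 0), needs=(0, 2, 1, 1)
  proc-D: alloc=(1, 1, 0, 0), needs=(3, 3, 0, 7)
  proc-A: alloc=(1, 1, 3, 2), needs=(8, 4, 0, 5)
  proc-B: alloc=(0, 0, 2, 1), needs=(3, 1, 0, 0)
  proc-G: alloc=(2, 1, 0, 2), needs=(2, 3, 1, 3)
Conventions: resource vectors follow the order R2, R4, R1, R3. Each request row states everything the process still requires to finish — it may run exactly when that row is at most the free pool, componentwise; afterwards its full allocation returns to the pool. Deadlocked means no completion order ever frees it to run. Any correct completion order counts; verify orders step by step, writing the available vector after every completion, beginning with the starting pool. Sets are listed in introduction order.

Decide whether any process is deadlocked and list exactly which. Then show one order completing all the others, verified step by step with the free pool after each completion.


Deadlocked: proc-E, proc-D, proc-A and proc-G.
Key observation: even finishing proc-B, proc-I leaves just (5, 2, 2, 1) free — too little R4 for any of the remaining processes.
The rest can finish in the order proc-B, proc-I. Step-by-step check:
  pool = (3, 2, 0, 0)
  proc-B needs (3, 1, 0, 0) <= (3, 2, 0, 0) -> finishes; pool += (0, 0, 2, 1) = (3, 2, 2, 1)
  proc-I needs (0, 2, 1, 1) <= (3, 2, 2, 1) -> finishes; pool += (2, 0, 0, 0) = (5, 2, 2, 1)
None of the blocked processes ever fits:
  proc-E still needs (4, 4, 0, 5) but only (5, 2, 2, 1) is free — short on R4 and R3
  proc-D still needs (3, 3, 0, 7) but only (5, 2, 2, 1) is free — short on R4 and R3
  proc-A still needs (8, 4, 0, 5) but only (5, 2, 2, 1) is free — short on R2, R4 and R3
  proc-G still needs (2, 3, 1, 3) but only (5, 2, 2, 1) is free — short on R4 and R3


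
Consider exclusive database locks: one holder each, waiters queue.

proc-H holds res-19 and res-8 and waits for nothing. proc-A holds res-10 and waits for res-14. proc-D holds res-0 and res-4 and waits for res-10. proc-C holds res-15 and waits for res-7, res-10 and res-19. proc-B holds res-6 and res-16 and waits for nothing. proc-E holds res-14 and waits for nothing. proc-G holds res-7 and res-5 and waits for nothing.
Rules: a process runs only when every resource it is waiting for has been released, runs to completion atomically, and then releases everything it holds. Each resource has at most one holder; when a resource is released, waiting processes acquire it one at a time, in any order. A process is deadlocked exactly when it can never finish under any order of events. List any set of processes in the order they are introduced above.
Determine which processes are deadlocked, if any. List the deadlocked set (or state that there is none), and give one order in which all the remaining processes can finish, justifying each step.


The deadlocked set is empty.
Key observation: although several processes wait, no cycle exists — each chain bottoms out at a free runner.
A valid finishing order for the others: proc-G, proc-B, proc-H, proc-E, proc-A, proc-D, proc-C.
Walking it through:
  proc-G waits on nothing -> runs at once and releases res-7 and res-5
  proc-B waits on nothing -> runs at once and releases res-6 and res-16
  proc-H waits on nothing -> runs at once and releases res-19 and res-8
  proc-E waits on nothing -> runs at once and releases res-14
  proc-A: everything it awaited (res-14) is free; runs, freeing res-10
  proc-D: everything it awaited (res-10) is free; runs, freeing res-0 and res-4
  proc-C: everything it awaited (res-7, res-10 and res-19) is free; runs, freeing res-15


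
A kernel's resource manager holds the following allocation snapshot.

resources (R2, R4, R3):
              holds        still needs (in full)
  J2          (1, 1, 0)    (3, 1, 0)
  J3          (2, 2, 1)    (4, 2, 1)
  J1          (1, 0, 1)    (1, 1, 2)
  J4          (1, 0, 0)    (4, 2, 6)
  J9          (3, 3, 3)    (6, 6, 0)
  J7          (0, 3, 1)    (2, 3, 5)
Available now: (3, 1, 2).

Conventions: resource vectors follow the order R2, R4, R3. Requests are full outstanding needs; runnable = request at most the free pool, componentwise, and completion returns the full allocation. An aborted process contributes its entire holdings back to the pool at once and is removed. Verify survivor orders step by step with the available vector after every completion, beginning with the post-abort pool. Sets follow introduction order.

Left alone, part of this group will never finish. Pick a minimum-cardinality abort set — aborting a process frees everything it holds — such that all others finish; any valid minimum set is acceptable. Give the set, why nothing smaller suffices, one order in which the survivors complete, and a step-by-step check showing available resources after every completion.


The answer: abort J9.
Key observation: no ordering could ever have run J4 before the abort of J9; with (3, 3, 3) back in the pool it fits at step 3.
No smaller set exists: with zero aborts the deadlock remains.
One survivor order: J3, J1, J4, J2, J7. Walking it through (post-abort pool first):
  pool = (6, 4, 5)
  run J3 (needs (4, 2, 1), free (6, 4, 5)); after release of (2, 2, 1) the pool is (8, 6, 6)
  run J1 (needs (1, 1, 2), free (8, 6, 6)); after release of (1, 0, 1) the pool is (9, 6, 7)
  run J4 (needs (4, 2, 6), free (9, 6, 7)); after release of (1, 0, 0) the pool is (10, 6, 7)
  run J2 (needs (3, 1, 0), free (10, 6, 7)); after release of (1, 1, 0) the pool is (11, 7, 7)
  run J7 (needs (2, 3, 5), free (11, 7, 7)); after release of (0, 3, 1) the pool is (11, 10, 8)


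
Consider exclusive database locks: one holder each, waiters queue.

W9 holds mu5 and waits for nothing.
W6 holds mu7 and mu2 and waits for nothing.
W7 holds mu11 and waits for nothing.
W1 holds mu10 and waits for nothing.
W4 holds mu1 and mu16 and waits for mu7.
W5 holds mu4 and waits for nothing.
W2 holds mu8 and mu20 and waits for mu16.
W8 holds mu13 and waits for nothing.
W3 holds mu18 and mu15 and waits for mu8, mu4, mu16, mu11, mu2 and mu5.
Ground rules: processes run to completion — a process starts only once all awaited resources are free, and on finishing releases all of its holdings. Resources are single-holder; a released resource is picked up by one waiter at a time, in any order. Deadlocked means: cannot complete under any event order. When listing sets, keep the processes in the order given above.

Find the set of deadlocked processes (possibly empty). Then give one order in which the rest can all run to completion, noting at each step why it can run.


Nothing here is deadlocked.
Key observation: the wait graph is acyclic; completion cascades from the unblocked processes through everyone else.
The rest can finish in the order W7, W8, W1, W6, W9, W4, W2, W5, W3.
Verifying each step:
  W7: no waits; runs immediately, freeing mu11
  W8: no waits; runs immediately, freeing mu13
  W1: no waits; runs immediately, freeing mu10
  W6: no waits; runs immediately, freeing mu7 and mu2
  W9: no waits; runs immediately, freeing mu5
  run W4 (all its waits — mu7 — are resolved); releases mu1 and mu16
  run W2 (all its waits — mu16 — are resolved); releases mu8 and mu20
  W5: no waits; runs immediately, freeing mu4
  run W3 (all its waits — mu8, mu4, mu16, mu11, mu2 and mu5 — are resolved); releases mu18 and mu15


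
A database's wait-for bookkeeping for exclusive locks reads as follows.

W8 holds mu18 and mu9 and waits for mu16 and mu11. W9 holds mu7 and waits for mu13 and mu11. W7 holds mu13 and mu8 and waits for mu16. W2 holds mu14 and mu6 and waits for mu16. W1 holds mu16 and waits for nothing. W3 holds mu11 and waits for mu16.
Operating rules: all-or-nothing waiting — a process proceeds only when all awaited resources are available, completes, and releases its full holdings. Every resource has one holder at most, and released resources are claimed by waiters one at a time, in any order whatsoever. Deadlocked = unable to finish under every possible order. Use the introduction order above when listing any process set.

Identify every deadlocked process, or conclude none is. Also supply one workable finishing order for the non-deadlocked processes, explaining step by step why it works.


The deadlocked set is empty.
Key observation: all waits point, directly or indirectly, at processes that can finish, so nothing is permanently blocked.
The rest can finish in the order W1, W7, W3, W8, W2, W9.
Step-by-step check:
  run W1 (it waits on nothing); releases mu16
  run W7 (all its waits — mu16 — are resolved); releases mu13 and mu8
  run W3 (all its waits — mu16 — are resolved); releases mu11
  run W8 (all its waits — mu16 and mu11 — are resolved); releases mu18 and mu9
  run W2 (all its waits — mu16 — are resolved); releases mu14 and mu6
  run W9 (all its waits — mu13 and mu11 — are resolved); releases mu7


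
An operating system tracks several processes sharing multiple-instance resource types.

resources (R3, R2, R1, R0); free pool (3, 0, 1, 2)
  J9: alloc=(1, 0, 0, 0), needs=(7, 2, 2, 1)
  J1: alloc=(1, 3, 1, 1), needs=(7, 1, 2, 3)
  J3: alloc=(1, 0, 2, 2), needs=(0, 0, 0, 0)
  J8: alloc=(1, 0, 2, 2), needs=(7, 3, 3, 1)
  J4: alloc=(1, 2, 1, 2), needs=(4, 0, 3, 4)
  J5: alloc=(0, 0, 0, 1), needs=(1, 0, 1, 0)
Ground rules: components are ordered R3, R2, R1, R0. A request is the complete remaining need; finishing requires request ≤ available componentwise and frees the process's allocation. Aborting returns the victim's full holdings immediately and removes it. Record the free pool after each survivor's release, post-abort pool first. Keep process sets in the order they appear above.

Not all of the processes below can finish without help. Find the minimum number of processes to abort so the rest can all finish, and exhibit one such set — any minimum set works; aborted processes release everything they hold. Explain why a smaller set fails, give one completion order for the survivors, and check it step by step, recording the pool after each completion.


The answer: abort J1 and J8.
Key observation: the deadlocked J9 becomes finishable only because J1 and J8 released (2, 3, 3, 3); it completes at step 4 below.
Minimality, checking each single-abort alternative: J9 alone leaves J1 blocked (short on R3); J1 alone leaves J9 blocked (short on R3); J3 alone leaves J9 blocked (short on R3); J8 alone leaves J9 blocked (short on R3); J4 alone leaves J9 blocked (short on R3); J5 alone leaves J9 blocked (short on R3).
Survivors finish in the order: J3, J4, J5, J9. Verifying each step (pool after the aborts first):
  pool = (5, 3, 4, 5)
  J3 needs (0, 0, 0, 0) <= (5, 3, 4, 5) -> finishes; pool += (1, 0, 2, 2) = (6, 3, 6, 7)
  J4 needs (4, 0, 3, 4) <= (6, 3, 6, 7) -> finishes; pool += (1, 2, 1, 2) = (7, 5, 7, 9)
  J5 needs (1, 0, 1, 0) <= (7, 5, 7, 9) -> finishes; pool += (0, 0, 0, 1) = (7, 5, 7, 10)
  J9 needs (7, 2, 2, 1) <= (7, 5, 7, 10) -> finishes; pool += (1, 0, 0, 0) = (8, 5, 7, 10)


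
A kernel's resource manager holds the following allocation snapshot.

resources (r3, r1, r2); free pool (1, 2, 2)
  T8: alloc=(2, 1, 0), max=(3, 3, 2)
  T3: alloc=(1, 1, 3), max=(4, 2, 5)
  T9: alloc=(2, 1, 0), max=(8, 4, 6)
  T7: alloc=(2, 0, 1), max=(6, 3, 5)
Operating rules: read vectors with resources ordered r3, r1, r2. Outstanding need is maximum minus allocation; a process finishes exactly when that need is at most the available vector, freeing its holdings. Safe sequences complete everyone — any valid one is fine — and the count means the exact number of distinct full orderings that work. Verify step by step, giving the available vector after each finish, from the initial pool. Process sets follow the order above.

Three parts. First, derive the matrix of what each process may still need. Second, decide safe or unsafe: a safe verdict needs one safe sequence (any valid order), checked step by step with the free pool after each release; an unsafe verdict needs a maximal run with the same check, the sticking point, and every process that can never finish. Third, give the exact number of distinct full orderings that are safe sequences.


(1) Remaining need (order r3, r1, r2):
  T8: (1, 2, 2)
  T3: (3, 1, 2)
  T9: (6, 3, 6)
  T7: (4, 3, 4)
(2) The state is SAFE; one workable sequence: T8, T3, T7, T9.
Key observation: T8 marks the first exact bind of the order: its need (1, 2, 2) fits the free (1, 2, 2) with zero slack on a requested resource.
Check, step by step:
  pool = (1, 2, 2)
  run T8 (needs (1, 2, 2), free (1, 2, 2)); after release of (2, 1, 0) the pool is (3, 3, 2)
  run T3 (needs (3, 1, 2), free (3, 3, 2)); after release of (1, 1, 3) the pool is (4, 4, 5)
  run T7 (needs (4, 3, 4), free (4, 4, 5)); after release of (2, 0, 1) the pool is (6, 4, 6)
  run T9 (needs (6, 3, 6), free (6, 4, 6)); after release of (2, 1, 0) the pool is (8, 5, 6)
(3) Exactly 1 of the possible complete orderings is a safe sequence.


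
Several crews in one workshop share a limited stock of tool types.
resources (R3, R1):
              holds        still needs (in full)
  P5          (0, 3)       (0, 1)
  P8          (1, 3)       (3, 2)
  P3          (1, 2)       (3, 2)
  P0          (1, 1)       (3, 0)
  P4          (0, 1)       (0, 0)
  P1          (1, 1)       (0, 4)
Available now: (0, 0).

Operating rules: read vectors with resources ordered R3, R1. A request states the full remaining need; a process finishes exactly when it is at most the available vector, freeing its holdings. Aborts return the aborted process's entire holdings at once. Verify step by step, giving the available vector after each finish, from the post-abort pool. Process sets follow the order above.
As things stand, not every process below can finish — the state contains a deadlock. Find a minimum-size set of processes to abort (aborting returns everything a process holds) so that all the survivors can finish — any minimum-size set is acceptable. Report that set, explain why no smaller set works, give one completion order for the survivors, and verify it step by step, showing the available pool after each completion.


The answer: abort P8 and P3.
Key observation: aborting P8 and P3 returns (2, 5), and P0 — hopeless before — runs at step 4 with the returned capacity in the pool.
Why nothing smaller works — every single abort fails: P5 alone leaves P8 blocked (short on R3); P8 alone leaves P3 blocked (short on R3); P3 alone leaves P8 blocked (short on R3); P0 alone leaves P8 blocked (short on R3); P4 alone leaves P8 blocked (short on R3); P1 alone leaves P8 blocked (short on R3).
One survivor order: P4, P5, P1, P0. Verifying each step (post-abort pool first):
  pool = (2, 5)
  P4: need (0, 0) fits (2, 5); releases (0, 1), pool now (2, 6)
  P5: need (0, 1) fits (2, 6); releases (0, 3), pool now (2, 9)
  P1: need (0, 4) fits (2, 9); releases (1, 1), pool now (3, 10)
  P0: need (3, 0) fits (3, 10); releases (1, 1), pool now (4, 11)


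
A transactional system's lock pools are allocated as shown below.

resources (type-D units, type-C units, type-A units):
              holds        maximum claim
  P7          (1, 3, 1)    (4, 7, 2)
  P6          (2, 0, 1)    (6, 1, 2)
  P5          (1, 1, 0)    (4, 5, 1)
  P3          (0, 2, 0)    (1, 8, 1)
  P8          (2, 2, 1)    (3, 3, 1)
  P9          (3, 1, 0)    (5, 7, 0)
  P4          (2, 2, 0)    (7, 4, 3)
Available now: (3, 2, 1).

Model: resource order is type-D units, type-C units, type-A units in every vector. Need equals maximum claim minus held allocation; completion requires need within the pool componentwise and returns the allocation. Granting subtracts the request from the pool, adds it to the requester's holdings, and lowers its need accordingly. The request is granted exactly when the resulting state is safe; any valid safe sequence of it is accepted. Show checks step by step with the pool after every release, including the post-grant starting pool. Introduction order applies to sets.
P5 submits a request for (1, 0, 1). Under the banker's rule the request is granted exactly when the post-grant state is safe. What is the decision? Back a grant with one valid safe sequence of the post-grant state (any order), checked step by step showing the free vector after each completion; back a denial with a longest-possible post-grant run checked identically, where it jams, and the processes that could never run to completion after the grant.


GRANT: granting preserves safety; a valid post-grant sequence is P8, P7, P5, P6, P9, P4, P3.
Key observation: post-grant, (2, 2, 0) remains, and an order beginning with P8 completes everyone.
Verifying the post-grant state step by step:
  pool = (2, 2, 0)
  P8 needs (1, 1, 0) <= (2, 2, 0) -> finishes; pool += (2, 2, 1) = (4, 4, 1)
  P7 needs (3, 4, 1) <= (4, 4, 1) -> finishes; pool += (1, 3, 1) = (5, 7, 2)
  P5 needs (2, 4, 0) <= (5, 7, 2) -> finishes; pool += (2, 1, 1) = (7, 8, 3)
  P6 needs (4, 1, 1) <= (7, 8, 3) -> finishes; pool += (2, 0, 1) = (9, 8, 4)
  P9 needs (2, 6, 0) <= (9, 8, 4) -> finishes; pool += (3, 1, 0) = (12, 9, 4)
  P4 needs (5, 2, 3) <= (12, 9, 4) -> finishes; pool += (2, 2, 0) = (14, 11, 4)
  P3 needs (1, 6, 1) <= (14, 11, 4) -> finishes; pool += (0, 2, 0) = (14, 13, 4)


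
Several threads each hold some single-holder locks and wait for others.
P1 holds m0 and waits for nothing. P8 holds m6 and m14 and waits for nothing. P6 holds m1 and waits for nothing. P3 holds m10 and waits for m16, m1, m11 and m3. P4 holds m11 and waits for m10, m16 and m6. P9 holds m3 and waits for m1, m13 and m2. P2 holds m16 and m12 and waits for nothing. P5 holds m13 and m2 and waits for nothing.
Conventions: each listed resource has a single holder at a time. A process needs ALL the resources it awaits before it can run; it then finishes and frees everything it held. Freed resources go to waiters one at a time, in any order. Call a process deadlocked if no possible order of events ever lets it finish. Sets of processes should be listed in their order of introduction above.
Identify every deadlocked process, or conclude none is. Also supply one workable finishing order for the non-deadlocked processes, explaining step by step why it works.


Deadlocked set: P3 and P4.
Key observation: the loop P3 -> P4 -> P3 blocks itself forever; no other process is dragged down with it.
The rest can finish in the order P8, P2, P5, P1, P6, P9.
Step-by-step check:
  P8 waits on nothing -> runs at once and releases m6 and m14
  P2 waits on nothing -> runs at once and releases m16 and m12
  P5 waits on nothing -> runs at once and releases m13 and m2
  P1 waits on nothing -> runs at once and releases m0
  P6 waits on nothing -> runs at once and releases m1
  P9 waits on m1, m13 and m2 — all released -> runs and releases m3


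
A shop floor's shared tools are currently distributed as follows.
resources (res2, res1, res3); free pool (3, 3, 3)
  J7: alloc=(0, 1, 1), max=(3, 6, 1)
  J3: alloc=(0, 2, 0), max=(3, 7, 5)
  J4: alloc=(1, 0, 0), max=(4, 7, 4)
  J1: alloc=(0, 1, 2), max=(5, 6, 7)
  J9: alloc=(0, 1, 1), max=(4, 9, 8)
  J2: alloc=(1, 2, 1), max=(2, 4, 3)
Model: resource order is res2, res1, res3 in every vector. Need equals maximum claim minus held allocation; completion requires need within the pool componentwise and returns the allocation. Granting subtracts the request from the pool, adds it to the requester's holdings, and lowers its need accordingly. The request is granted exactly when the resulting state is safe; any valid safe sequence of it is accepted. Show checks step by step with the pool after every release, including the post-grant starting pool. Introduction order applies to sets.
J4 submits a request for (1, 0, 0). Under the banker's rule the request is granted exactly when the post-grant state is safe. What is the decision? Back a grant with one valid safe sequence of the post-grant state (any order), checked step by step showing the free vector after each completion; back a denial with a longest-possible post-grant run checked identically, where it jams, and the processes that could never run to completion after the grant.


GRANT. The post-grant state is safe; one safe sequence: J2, J7, J3, J4, J1, J9.
Key observation: even at the reduced pool (2, 3, 3), J2 fits immediately, so safety survives the grant.
Verifying the post-grant state step by step:
  pool = (2, 3, 3)
  run J2 (needs (1, 2, 2), free (2, 3, 3)); after release of (1, 2, 1) the pool is (3, 5, 4)
  run J7 (needs (3, 5, 0), free (3, 5, 4)); after release of (0, 1, 1) the pool is (3, 6, 5)
  run J3 (needs (3, 5, 5), free (3, 6, 5)); after release of (0, 2, 0) the pool is (3, 8, 5)
  run J4 (needs (2, 7, 4), free (3, 8, 5)); after release of (2, 0, 0) the pool is (5, 8, 5)
  run J1 (needs (5, 5, 5), free (5, 8, 5)); after release of (0, 1, 2) the pool is (5, 9, 7)
  run J9 (needs (4, 8, 7), free (5, 9, 7)); after release of (0, 1, 1) the pool is (5, 10, 8)


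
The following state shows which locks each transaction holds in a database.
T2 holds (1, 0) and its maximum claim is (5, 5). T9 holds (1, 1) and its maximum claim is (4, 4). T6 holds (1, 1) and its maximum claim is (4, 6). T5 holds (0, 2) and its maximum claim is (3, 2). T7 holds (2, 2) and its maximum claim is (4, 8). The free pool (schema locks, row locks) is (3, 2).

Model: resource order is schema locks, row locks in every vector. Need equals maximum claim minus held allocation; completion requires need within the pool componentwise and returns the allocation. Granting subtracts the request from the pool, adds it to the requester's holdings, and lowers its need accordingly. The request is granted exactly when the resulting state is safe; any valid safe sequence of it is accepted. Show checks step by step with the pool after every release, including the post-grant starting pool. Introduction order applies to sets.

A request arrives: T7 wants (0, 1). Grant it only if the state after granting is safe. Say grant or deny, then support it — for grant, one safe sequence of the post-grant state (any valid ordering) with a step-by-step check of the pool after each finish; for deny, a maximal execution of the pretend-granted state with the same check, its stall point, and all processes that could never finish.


DENY — the pretend-granted state is unsafe.
Key observation: after T5, T9 complete, (4, 4) is the best the pool ever gets, yet each leftover process wants more row locks.
After a pretend grant, a maximal execution: T5, T9 — then nothing else fits. Check, step by step:
  pool = (3, 1)
  run T5 (needs (3, 0), free (3, 1)); after release of (0, 2) the pool is (3, 3)
  run T9 (needs (3, 3), free (3, 3)); after release of (1, 1) the pool is (4, 4)
  blocked: T2 wants (4, 5), pool (4, 4) — not enough row locks
  blocked: T6 wants (3, 5), pool (4, 4) — not enough row locks
  blocked: T7 wants (2, 5), pool (4, 4) — not enough row locks
Had the request been granted, T2, T6 and T7 could never finish.
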